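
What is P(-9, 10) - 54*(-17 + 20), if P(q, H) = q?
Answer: -171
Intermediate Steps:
P(-9, 10) - 54*(-17 + 20) = -9 - 54*(-17 + 20) = -9 - 54*3 = -9 - 162 = -171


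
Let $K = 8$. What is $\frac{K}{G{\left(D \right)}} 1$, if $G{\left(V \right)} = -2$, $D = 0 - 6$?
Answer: $-4$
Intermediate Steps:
$D = -6$ ($D = 0 - 6 = -6$)
$\frac{K}{G{\left(D \right)}} 1 = \frac{8}{-2} \cdot 1 = 8 \left(- \frac{1}{2}\right) 1 = \left(-4\right) 1 = -4$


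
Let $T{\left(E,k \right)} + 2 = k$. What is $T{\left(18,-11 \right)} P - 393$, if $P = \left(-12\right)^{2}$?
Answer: $-2265$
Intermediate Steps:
$T{\left(E,k \right)} = -2 + k$
$P = 144$
$T{\left(18,-11 \right)} P - 393 = \left(-2 - 11\right) 144 - 393 = \left(-13\right) 144 - 393 = -1872 - 393 = -2265$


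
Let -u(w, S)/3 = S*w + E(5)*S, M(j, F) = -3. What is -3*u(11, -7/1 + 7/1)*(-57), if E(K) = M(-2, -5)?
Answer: 0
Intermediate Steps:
E(K) = -3
u(w, S) = 9*S - 3*S*w (u(w, S) = -3*(S*w - 3*S) = -3*(-3*S + S*w) = 9*S - 3*S*w)
-3*u(11, -7/1 + 7/1)*(-57) = -9*(-7/1 + 7/1)*(3 - 1*11)*(-57) = -9*(-7*1 + 7*1)*(3 - 11)*(-57) = -9*(-7 + 7)*(-8)*(-57) = -9*0*(-8)*(-57) = -3*0*(-57) = 0*(-57) = 0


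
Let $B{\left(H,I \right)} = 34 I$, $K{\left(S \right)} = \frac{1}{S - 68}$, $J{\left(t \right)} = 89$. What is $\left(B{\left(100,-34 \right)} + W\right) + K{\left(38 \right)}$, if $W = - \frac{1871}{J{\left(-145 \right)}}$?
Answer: $- \frac{3142739}{2670} \approx -1177.1$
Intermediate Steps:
$K{\left(S \right)} = \frac{1}{-68 + S}$
$W = - \frac{1871}{89} \approx -21.022$
$\left(B{\left(100,-34 \right)} + W\right) + K{\left(38 \right)} = \left(34 \left(-34\right) - \frac{1871}{89}\right) + \frac{1}{-68 + 38} = \left(-1156 - \frac{1871}{89}\right) + \frac{1}{-30} = - \frac{104755}{89} - \frac{1}{30} = - \frac{3142739}{2670}$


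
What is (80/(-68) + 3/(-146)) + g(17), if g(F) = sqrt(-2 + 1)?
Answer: -2971/2482 + I ≈ -1.197 + 1.0*I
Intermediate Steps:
g(F) = I (g(F) = sqrt(-1) = I)
(80/(-68) + 3/(-146)) + g(17) = (80/(-68) + 3/(-146)) + I = (80*(-1/68) + 3*(-1/146)) + I = (-20/17 - 3/146) + I = -2971/2482 + I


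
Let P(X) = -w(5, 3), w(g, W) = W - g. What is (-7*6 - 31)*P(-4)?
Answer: -146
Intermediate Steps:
P(X) = 2 (P(X) = -(3 - 1*5) = -(3 - 5) = -1*(-2) = 2)
(-7*6 - 31)*P(-4) = (-7*6 - 31)*2 = (-42 - 31)*2 = -73*2 = -146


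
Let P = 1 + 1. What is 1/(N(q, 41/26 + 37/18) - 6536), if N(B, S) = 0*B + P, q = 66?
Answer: -1/6534 ≈ -0.00015305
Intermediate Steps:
P = 2
N(B, S) = 2 (N(B, S) = 0*B + 2 = 0 + 2 = 2)
1/(N(q, 41/26 + 37/18) - 6536) = 1/(2 - 6536) = 1/(-6534) = -1/6534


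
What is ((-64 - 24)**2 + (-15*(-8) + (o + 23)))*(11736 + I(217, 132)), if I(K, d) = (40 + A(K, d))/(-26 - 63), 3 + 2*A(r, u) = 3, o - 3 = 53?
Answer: 8296177552/89 ≈ 9.3215e+7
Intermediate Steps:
o = 56 (o = 3 + 53 = 56)
A(r, u) = 0 (A(r, u) = -3/2 + (1/2)*3 = -3/2 + 3/2 = 0)
I(K, d) = -40/89 (I(K, d) = (40 + 0)/(-26 - 63) = 40/(-89) = 40*(-1/89) = -40/89)
((-64 - 24)**2 + (-15*(-8) + (o + 23)))*(11736 + I(217, 132)) = ((-64 - 24)**2 + (-15*(-8) + (56 + 23)))*(11736 - 40/89) = ((-88)**2 + (120 + 79))*(1044464/89) = (7744 + 199)*(1044464/89) = 7943*(1044464/89) = 8296177552/89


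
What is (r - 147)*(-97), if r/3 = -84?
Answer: 38703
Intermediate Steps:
r = -252 (r = 3*(-84) = -252)
(r - 147)*(-97) = (-252 - 147)*(-97) = -399*(-97) = 38703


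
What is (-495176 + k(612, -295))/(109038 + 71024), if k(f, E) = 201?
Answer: -494975/180062 ≈ -2.7489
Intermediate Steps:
(-495176 + k(612, -295))/(109038 + 71024) = (-495176 + 201)/(109038 + 71024) = -494975/180062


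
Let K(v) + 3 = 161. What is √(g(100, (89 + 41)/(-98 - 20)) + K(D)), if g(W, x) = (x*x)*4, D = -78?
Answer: √566898/59 ≈ 12.761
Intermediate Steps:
K(v) = 158 (K(v) = -3 + 161 = 158)
g(W, x) = 4*x² (g(W, x) = x²*4 = 4*x²)
√(g(100, (89 + 41)/(-98 - 20)) + K(D)) = √(4*((89 + 41)/(-98 - 20))² + 158) = √(4*(130/(-118))² + 158) = √(4*(130*(-1/118))² + 158) = √(4*(-65/59)² + 158) = √(4*(4225/3481) + 158) = √(16900/3481 + 158) = √(566898/3481) = √566898/59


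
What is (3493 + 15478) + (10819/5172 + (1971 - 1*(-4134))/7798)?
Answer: 382620099599/20165628 ≈ 18974.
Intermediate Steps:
(3493 + 15478) + (10819/5172 + (1971 - 1*(-4134))/7798) = 18971 + (10819*(1/5172) + (1971 + 4134)*(1/7798)) = 18971 + (10819/5172 + 6105*(1/7798)) = 18971 + (10819/5172 + 6105/7798) = 18971 + 57970811/20165628 = 382620099599/20165628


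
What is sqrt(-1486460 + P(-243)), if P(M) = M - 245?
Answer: 2*I*sqrt(371737) ≈ 1219.4*I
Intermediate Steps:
P(M) = -245 + M
sqrt(-1486460 + P(-243)) = sqrt(-1486460 + (-245 - 243)) = sqrt(-1486460 - 488) = sqrt(-1486948) = 2*I*sqrt(371737)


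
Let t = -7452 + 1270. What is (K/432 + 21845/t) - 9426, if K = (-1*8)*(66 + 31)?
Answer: -787110503/83457 ≈ -9431.3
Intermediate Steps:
t = -6182
K = -776 (K = -8*97 = -776)
(K/432 + 21845/t) - 9426 = (-776/432 + 21845/(-6182)) - 9426 = (-776*1/432 + 21845*(-1/6182)) - 9426 = (-97/54 - 21845/6182) - 9426 = -444821/83457 - 9426 = -787110503/83457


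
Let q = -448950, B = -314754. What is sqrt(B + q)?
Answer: 6*I*sqrt(21214) ≈ 873.9*I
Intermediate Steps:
sqrt(B + q) = sqrt(-314754 - 448950) = sqrt(-763704) = 6*I*sqrt(21214)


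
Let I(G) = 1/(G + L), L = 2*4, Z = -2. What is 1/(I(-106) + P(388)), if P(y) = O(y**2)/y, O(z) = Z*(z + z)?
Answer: -98/152097 ≈ -0.00064433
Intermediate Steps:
L = 8
O(z) = -4*z (O(z) = -2*(z + z) = -4*z)
I(G) = 1/(8 + G) (I(G) = 1/(G + 8) = 1/(8 + G))
P(y) = -4*y (P(y) = (-4*y**2)/y = -4*y)
1/(I(-106) + P(388)) = 1/(1/(8 - 106) - 4*388) = 1/(1/(-98) - 1552) = 1/(-1/98 - 1552) = 1/(-152097/98) = -98/152097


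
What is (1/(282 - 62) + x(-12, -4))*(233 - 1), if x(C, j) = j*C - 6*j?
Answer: 918778/55 ≈ 16705.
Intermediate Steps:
x(C, j) = -6*j + C*j (x(C, j) = C*j - 6*j = -6*j + C*j)
(1/(282 - 62) + x(-12, -4))*(233 - 1) = (1/(282 - 62) - 4*(-6 - 12))*(233 - 1) = (1/220 - 4*(-18))*232 = (1/220 + 72)*232 = (15841/220)*232 = 918778/55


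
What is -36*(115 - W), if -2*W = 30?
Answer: -4680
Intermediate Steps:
W = -15 (W = -½*30 = -15)
-36*(115 - W) = -36*(115 - 1*(-15)) = -36*(115 + 15) = -36*130 = -4680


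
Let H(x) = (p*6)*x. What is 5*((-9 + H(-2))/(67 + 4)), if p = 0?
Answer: -45/71 ≈ -0.63380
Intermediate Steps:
H(x) = 0 (H(x) = (0*6)*x = 0*x = 0)
5*((-9 + H(-2))/(67 + 4)) = 5*((-9 + 0)/(67 + 4)) = 5*(-9/71) = -45/71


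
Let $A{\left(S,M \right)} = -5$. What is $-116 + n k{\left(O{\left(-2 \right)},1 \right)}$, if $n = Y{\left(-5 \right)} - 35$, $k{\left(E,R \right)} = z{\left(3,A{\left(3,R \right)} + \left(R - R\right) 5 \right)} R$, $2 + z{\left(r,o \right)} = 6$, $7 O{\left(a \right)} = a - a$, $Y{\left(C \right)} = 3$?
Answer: $-244$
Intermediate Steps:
$O{\left(a \right)} = 0$ ($O{\left(a \right)} = \frac{a - a}{7} = \frac{1}{7} \cdot 0 = 0$)
$z{\left(r,o \right)} = 4$ ($z{\left(r,o \right)} = -2 + 6 = 4$)
$k{\left(E,R \right)} = 4 R$
$n = -32$ ($n = 3 - 35 = -32$)
$-116 + n k{\left(O{\left(-2 \right)},1 \right)} = -116 - 32 \cdot 4 \cdot 1 = -116 - 128 = -244$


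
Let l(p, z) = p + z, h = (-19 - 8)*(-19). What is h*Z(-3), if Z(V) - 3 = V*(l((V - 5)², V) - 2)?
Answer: -89262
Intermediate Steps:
h = 513 (h = -27*(-19) = 513)
Z(V) = 3 + V*(-2 + V + (-5 + V)²) (Z(V) = 3 + V*(((V - 5)² + V) - 2) = 3 + V*(((-5 + V)² + V) - 2) = 3 + V*((V + (-5 + V)²) - 2) = 3 + V*(-2 + V + (-5 + V)²))
h*Z(-3) = 513*(3 - 2*(-3) - 3*(-3 + (-5 - 3)²)) = 513*(3 + 6 - 3*(-3 + (-8)²)) = 513*(3 + 6 - 3*(-3 + 64)) = 513*(3 + 6 - 3*61) = 513*(3 + 6 - 183) = 513*(-174) = -89262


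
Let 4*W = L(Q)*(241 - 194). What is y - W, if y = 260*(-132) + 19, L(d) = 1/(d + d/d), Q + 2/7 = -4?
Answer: -3155363/92 ≈ -34297.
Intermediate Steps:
Q = -30/7 (Q = -2/7 - 4 = -30/7 ≈ -4.2857)
L(d) = 1/(1 + d) (L(d) = 1/(d + 1) = 1/(1 + d))
y = -34301 (y = -34320 + 19 = -34301)
W = -329/92 (W = ((241 - 194)/(1 - 30/7))/4 = (47/(-23/7))/4 = (-7/23*47)/4 = (¼)*(-329/23) = -329/92 ≈ -3.5761)
y - W = -34301 - 1*(-329/92) = -34301 + 329/92 = -3155363/92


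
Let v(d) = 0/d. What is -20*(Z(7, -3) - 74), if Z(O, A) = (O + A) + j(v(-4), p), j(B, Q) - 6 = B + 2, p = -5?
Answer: 1240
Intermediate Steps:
v(d) = 0
j(B, Q) = 8 + B (j(B, Q) = 6 + (B + 2) = 6 + (2 + B) = 8 + B)
Z(O, A) = 8 + A + O (Z(O, A) = (O + A) + (8 + 0) = (A + O) + 8 = 8 + A + O)
-20*(Z(7, -3) - 74) = -20*((8 - 3 + 7) - 74) = -20*(12 - 74) = -20*(-62) = 1240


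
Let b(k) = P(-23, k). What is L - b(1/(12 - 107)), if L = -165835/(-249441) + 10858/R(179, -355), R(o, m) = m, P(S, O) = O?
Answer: -2960229988/98969385 ≈ -29.911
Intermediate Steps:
b(k) = k
L = -155856409/5208915 (L = -165835/(-249441) + 10858/(-355) = -165835*(-1/249441) + 10858*(-1/355) = 9755/14673 - 10858/355 = -155856409/5208915 ≈ -29.921)
L - b(1/(12 - 107)) = -155856409/5208915 - 1/(12 - 107) = -155856409/5208915 - 1/(-95) = -155856409/5208915 - 1*(-1/95) = -155856409/5208915 + 1/95 = -2960229988/98969385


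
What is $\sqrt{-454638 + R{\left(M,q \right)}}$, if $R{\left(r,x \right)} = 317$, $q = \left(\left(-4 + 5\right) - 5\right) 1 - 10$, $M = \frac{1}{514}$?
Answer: $i \sqrt{454321} \approx 674.03 i$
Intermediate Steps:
$M = \frac{1}{514} \approx 0.0019455$
$q = -14$ ($q = \left(1 - 5\right) 1 - 10 = \left(-4\right) 1 - 10 = -4 - 10 = -14$)
$\sqrt{-454638 + R{\left(M,q \right)}} = \sqrt{-454638 + 317} = \sqrt{-454321} = i \sqrt{454321}$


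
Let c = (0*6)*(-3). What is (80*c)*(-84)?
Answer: 0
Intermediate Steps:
c = 0 (c = 0*(-3) = 0)
(80*c)*(-84) = (80*0)*(-84) = 0*(-84) = 0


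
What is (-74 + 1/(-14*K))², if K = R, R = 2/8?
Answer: 270400/49 ≈ 5518.4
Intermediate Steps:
R = ¼ (R = 2*(⅛) = ¼ ≈ 0.25000)
K = ¼ ≈ 0.25000
(-74 + 1/(-14*K))² = (-74 + 1/(-14*¼))² = (-74 + 1/(-7/2))² = (-74 - 2/7)² = (-520/7)² = 270400/49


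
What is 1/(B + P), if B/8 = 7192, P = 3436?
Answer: 1/60972 ≈ 1.6401e-5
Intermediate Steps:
B = 57536 (B = 8*7192 = 57536)
1/(B + P) = 1/(57536 + 3436) = 1/60972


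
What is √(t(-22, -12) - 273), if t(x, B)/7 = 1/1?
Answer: I*√266 ≈ 16.31*I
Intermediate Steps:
t(x, B) = 7 (t(x, B) = 7/1 = 7*1 = 7)
√(t(-22, -12) - 273) = √(7 - 273) = √(-266) = I*√266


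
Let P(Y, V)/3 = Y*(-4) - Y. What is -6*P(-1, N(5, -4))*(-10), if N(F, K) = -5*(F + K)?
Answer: 900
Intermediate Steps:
N(F, K) = -5*F - 5*K
P(Y, V) = -15*Y (P(Y, V) = 3*(Y*(-4) - Y) = 3*(-4*Y - Y) = 3*(-5*Y) = -15*Y)
-6*P(-1, N(5, -4))*(-10) = -(-90)*(-1)*(-10) = -6*15*(-10) = -90*(-10) = 900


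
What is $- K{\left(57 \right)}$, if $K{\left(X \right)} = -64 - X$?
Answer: $121$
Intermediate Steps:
$- K{\left(57 \right)} = - (-64 - 57) = \left(-1\right) \left(-121\right) = 121$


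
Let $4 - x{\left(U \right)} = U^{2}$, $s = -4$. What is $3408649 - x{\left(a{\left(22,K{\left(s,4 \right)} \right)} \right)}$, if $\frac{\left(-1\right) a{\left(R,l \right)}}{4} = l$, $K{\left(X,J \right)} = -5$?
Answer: $3409045$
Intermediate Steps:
$a{\left(R,l \right)} = - 4 l$
$x{\left(U \right)} = 4 - U^{2}$
$3408649 - x{\left(a{\left(22,K{\left(s,4 \right)} \right)} \right)} = 3408649 - \left(4 - \left(\left(-4\right) \left(-5\right)\right)^{2}\right) = 3408649 - \left(4 - 20^{2}\right) = 3408649 - \left(4 - 400\right) = 3408649 - -396 = 3408649 + 396 = 3409045$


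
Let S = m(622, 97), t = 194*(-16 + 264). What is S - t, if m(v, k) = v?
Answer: -47490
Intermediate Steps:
t = 48112 (t = 194*248 = 48112)
S = 622
S - t = 622 - 1*48112 = 622 - 48112 = -47490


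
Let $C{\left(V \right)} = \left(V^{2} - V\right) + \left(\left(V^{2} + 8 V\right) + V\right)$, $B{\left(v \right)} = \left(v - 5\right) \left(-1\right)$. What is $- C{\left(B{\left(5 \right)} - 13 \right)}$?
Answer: $-234$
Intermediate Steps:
$B{\left(v \right)} = 5 - v$ ($B{\left(v \right)} = \left(-5 + v\right) \left(-1\right) = 5 - v$)
$C{\left(V \right)} = 2 V^{2} + 8 V$ ($C{\left(V \right)} = \left(V^{2} - V\right) + \left(V^{2} + 9 V\right) = 2 V^{2} + 8 V$)
$- C{\left(B{\left(5 \right)} - 13 \right)} = - 2 \left(\left(5 - 5\right) - 13\right) \left(4 + \left(\left(5 - 5\right) - 13\right)\right) = - 2 \left(0 - 13\right) \left(4 + \left(0 - 13\right)\right) = - 2 \left(-13\right) \left(4 - 13\right) = - 2 \left(-13\right) \left(-9\right) = \left(-1\right) 234 = -234$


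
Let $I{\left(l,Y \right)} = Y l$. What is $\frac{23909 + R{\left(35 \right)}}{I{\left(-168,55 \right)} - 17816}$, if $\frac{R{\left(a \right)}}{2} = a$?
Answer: $- \frac{23979}{27056} \approx -0.88627$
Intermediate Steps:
$R{\left(a \right)} = 2 a$
$\frac{23909 + R{\left(35 \right)}}{I{\left(-168,55 \right)} - 17816} = \frac{23909 + 2 \cdot 35}{55 \left(-168\right) - 17816} = \frac{23909 + 70}{-9240 - 17816} = \frac{23979}{-27056} = 23979 \left(- \frac{1}{27056}\right) = - \frac{23979}{27056}$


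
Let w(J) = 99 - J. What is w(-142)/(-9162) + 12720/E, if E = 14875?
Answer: 22591153/27256950 ≈ 0.82882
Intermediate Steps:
w(-142)/(-9162) + 12720/E = (99 - 1*(-142))/(-9162) + 12720/14875 = (99 + 142)*(-1/9162) + 12720*(1/14875) = 241*(-1/9162) + 2544/2975 = -241/9162 + 2544/2975 = 22591153/27256950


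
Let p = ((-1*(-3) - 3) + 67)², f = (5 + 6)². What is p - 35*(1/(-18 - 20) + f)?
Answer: 9687/38 ≈ 254.92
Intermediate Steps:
f = 121 (f = 11² = 121)
p = 4489 (p = ((3 - 3) + 67)² = (0 + 67)² = 67² = 4489)
p - 35*(1/(-18 - 20) + f) = 4489 - 35*(1/(-18 - 20) + 121) = 4489 - 35*(1/(-38) + 121) = 4489 - 35*(-1/38 + 121) = 4489 - 35*4597/38 = 4489 - 160895/38 = 9687/38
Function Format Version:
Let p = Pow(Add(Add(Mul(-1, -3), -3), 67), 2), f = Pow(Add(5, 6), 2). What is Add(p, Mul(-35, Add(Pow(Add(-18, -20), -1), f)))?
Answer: Rational(9687, 38) ≈ 254.92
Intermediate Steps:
f = 121 (f = Pow(11, 2) = 121)
p = 4489 (p = Pow(Add(Add(3, -3), 67), 2) = Pow(Add(0, 67), 2) = Pow(67, 2) = 4489)
Add(p, Mul(-35, Add(Pow(Add(-18, -20), -1), f))) = Add(4489, Mul(-35, Add(Pow(Add(-18, -20), -1), 121))) = Add(4489, Mul(-35, Add(Pow(-38, -1), 121))) = Add(4489, Mul(-35, Add(Rational(-1, 38), 121))) = Add(4489, Mul(-35, Rational(4597, 38))) = Add(4489, Rational(-160895, 38)) = Rational(9687, 38)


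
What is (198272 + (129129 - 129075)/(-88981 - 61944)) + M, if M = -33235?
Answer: 24908209171/150925 ≈ 1.6504e+5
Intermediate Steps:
(198272 + (129129 - 129075)/(-88981 - 61944)) + M = (198272 + (129129 - 129075)/(-88981 - 61944)) - 33235 = (198272 + 54/(-150925)) - 33235 = (198272 + 54*(-1/150925)) - 33235 = (198272 - 54/150925) - 33235 = 29924201546/150925 - 33235 = 24908209171/150925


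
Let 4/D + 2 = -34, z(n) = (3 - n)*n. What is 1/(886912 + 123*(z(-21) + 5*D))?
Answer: 3/2474555 ≈ 1.2123e-6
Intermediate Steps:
z(n) = n*(3 - n)
D = -⅑ (D = 4/(-2 - 34) = 4/(-36) = 4*(-1/36) = -⅑ ≈ -0.11111)
1/(886912 + 123*(z(-21) + 5*D)) = 1/(886912 + 123*(-21*(3 - 1*(-21)) + 5*(-⅑))) = 1/(886912 + 123*(-21*(3 + 21) - 5/9)) = 1/(886912 + 123*(-21*24 - 5/9)) = 1/(886912 + 123*(-504 - 5/9)) = 1/(886912 + 123*(-4541/9)) = 1/(886912 - 186181/3) = 1/(2474555/3) = 3/2474555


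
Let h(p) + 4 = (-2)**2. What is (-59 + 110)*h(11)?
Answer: 0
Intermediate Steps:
h(p) = 0 (h(p) = -4 + (-2)**2 = -4 + 4 = 0)
(-59 + 110)*h(11) = (-59 + 110)*0 = 51*0 = 0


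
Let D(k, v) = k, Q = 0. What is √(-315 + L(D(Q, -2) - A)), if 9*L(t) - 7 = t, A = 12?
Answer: 2*I*√710/3 ≈ 17.764*I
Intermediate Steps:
L(t) = 7/9 + t/9
√(-315 + L(D(Q, -2) - A)) = √(-315 + (7/9 + (0 - 1*12)/9)) = √(-315 + (7/9 + (0 - 12)/9)) = √(-315 + (7/9 + (⅑)*(-12))) = √(-315 + (7/9 - 4/3)) = √(-315 - 5/9) = √(-2840/9) = 2*I*√710/3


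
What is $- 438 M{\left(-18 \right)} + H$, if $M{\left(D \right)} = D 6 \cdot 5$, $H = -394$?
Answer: $236126$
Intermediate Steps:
$M{\left(D \right)} = 30 D$ ($M{\left(D \right)} = 6 D 5 = 30 D$)
$- 438 M{\left(-18 \right)} + H = - 438 \cdot 30 \left(-18\right) - 394 = \left(-438\right) \left(-540\right) - 394 = 236520 - 394 = 236126$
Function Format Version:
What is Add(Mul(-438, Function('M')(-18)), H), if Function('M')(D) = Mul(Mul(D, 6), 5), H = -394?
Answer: 236126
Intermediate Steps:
Function('M')(D) = Mul(30, D) (Function('M')(D) = Mul(Mul(6, D), 5) = Mul(30, D))
Add(Mul(-438, Function('M')(-18)), H) = Add(Mul(-438, Mul(30, -18)), -394) = Add(Mul(-438, -540), -394) = Add(236520, -394) = 236126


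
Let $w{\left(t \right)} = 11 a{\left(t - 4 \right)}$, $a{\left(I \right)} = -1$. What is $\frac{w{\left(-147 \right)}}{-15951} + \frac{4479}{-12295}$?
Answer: $- \frac{71309284}{196117545} \approx -0.36361$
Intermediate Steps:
$w{\left(t \right)} = -11$ ($w{\left(t \right)} = 11 \left(-1\right) = -11$)
$\frac{w{\left(-147 \right)}}{-15951} + \frac{4479}{-12295} = - \frac{11}{-15951} + \frac{4479}{-12295} = \left(-11\right) \left(- \frac{1}{15951}\right) + 4479 \left(- \frac{1}{12295}\right) = \frac{11}{15951} - \frac{4479}{12295} = - \frac{71309284}{196117545}$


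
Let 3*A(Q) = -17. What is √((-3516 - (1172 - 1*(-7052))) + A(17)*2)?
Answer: I*√105762/3 ≈ 108.4*I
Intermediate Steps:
A(Q) = -17/3 (A(Q) = (⅓)*(-17) = -17/3)
√((-3516 - (1172 - 1*(-7052))) + A(17)*2) = √((-3516 - (1172 - 1*(-7052))) - 17/3*2) = √((-3516 - (1172 + 7052)) - 34/3) = √((-3516 - 1*8224) - 34/3) = √((-3516 - 8224) - 34/3) = √(-11740 - 34/3) = √(-35254/3) = I*√105762/3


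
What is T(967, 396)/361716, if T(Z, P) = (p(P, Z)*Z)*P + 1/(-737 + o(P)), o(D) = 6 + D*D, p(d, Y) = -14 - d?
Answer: -24505675900199/56458441860 ≈ -434.05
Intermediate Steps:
o(D) = 6 + D**2
T(Z, P) = 1/(-731 + P**2) + P*Z*(-14 - P) (T(Z, P) = ((-14 - P)*Z)*P + 1/(-737 + (6 + P**2)) = (Z*(-14 - P))*P + 1/(-731 + P**2) = P*Z*(-14 - P) + 1/(-731 + P**2) = 1/(-731 + P**2) + P*Z*(-14 - P))
T(967, 396)/361716 = ((1 + 737*396*967*(14 + 396) - 1*396*967*(6 + 396**2)*(14 + 396))/(-731 + 396**2))/361716 = ((1 + 737*396*967*410 - 1*396*967*(6 + 156816)*410)/(-731 + 156816))*(1/361716) = ((1 + 115710562440 - 1*396*967*156822*410)/156085)*(1/361716) = ((1 + 115710562440 - 24621386462640)/156085)*(1/361716) = ((1/156085)*(-24505675900199))*(1/361716) = -24505675900199/156085*1/361716 = -24505675900199/56458441860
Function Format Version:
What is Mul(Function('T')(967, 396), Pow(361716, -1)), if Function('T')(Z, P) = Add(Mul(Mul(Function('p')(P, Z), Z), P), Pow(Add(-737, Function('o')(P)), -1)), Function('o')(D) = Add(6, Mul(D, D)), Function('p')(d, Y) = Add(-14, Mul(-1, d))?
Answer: Rational(-24505675900199, 56458441860) ≈ -434.05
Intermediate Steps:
Function('o')(D) = Add(6, Pow(D, 2))
Function('T')(Z, P) = Add(Pow(Add(-731, Pow(P, 2)), -1), Mul(P, Z, Add(-14, Mul(-1, P)))) (Function('T')(Z, P) = Add(Mul(Mul(Add(-14, Mul(-1, P)), Z), P), Pow(Add(-737, Add(6, Pow(P, 2))), -1)) = Add(Mul(Mul(Z, Add(-14, Mul(-1, P))), P), Pow(Add(-731, Pow(P, 2)), -1)) = Add(Mul(P, Z, Add(-14, Mul(-1, P))), Pow(Add(-731, Pow(P, 2)), -1)) = Add(Pow(Add(-731, Pow(P, 2)), -1), Mul(P, Z, Add(-14, Mul(-1, P)))))
Mul(Function('T')(967, 396), Pow(361716, -1)) = Mul(Mul(Pow(Add(-731, Pow(396, 2)), -1), Add(1, Mul(737, 396, 967, Add(14, 396)), Mul(-1, 396, 967, Add(6, Pow(396, 2)), Add(14, 396)))), Pow(361716, -1)) = Mul(Mul(Pow(Add(-731, 156816), -1), Add(1, Mul(737, 396, 967, 410), Mul(-1, 396, 967, Add(6, 156816), 410))), Rational(1, 361716)) = Mul(Mul(Pow(156085, -1), Add(1, 115710562440, Mul(-1, 396, 967, 156822, 410))), Rational(1, 361716)) = Mul(Mul(Rational(1, 156085), Add(1, 115710562440, -24621386462640)), Rational(1, 361716)) = Mul(Mul(Rational(1, 156085), -24505675900199), Rational(1, 361716)) = Mul(Rational(-24505675900199, 156085), Rational(1, 361716)) = Rational(-24505675900199, 56458441860)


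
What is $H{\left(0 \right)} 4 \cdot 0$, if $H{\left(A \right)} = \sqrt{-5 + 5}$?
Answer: $0$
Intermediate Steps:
$H{\left(A \right)} = 0$ ($H{\left(A \right)} = \sqrt{0} = 0$)
$H{\left(0 \right)} 4 \cdot 0 = 0 \cdot 4 \cdot 0 = 0 \cdot 0 = 0$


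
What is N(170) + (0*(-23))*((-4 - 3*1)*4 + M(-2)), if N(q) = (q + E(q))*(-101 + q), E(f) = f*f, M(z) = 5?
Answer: 2005830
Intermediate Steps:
E(f) = f**2
N(q) = (-101 + q)*(q + q**2) (N(q) = (q + q**2)*(-101 + q) = (-101 + q)*(q + q**2))
N(170) + (0*(-23))*((-4 - 3*1)*4 + M(-2)) = 170*(-101 + 170**2 - 100*170) + (0*(-23))*((-4 - 3*1)*4 + 5) = 170*(-101 + 28900 - 17000) + 0*((-4 - 3)*4 + 5) = 170*11799 + 0*(-7*4 + 5) = 2005830 + 0*(-28 + 5) = 2005830 + 0*(-23) = 2005830 + 0 = 2005830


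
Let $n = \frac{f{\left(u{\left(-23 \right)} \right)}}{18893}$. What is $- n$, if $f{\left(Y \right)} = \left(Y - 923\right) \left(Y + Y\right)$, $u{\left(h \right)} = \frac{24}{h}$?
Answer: $- \frac{1020144}{9994397} \approx -0.10207$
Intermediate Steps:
$f{\left(Y \right)} = 2 Y \left(-923 + Y\right)$ ($f{\left(Y \right)} = \left(-923 + Y\right) 2 Y = 2 Y \left(-923 + Y\right)$)
$n = \frac{1020144}{9994397}$ ($n = \frac{2 \frac{24}{-23} \left(-923 + \frac{24}{-23}\right)}{18893} = 2 \cdot 24 \left(- \frac{1}{23}\right) \left(-923 + 24 \left(- \frac{1}{23}\right)\right) \frac{1}{18893} = 2 \left(- \frac{24}{23}\right) \left(-923 - \frac{24}{23}\right) \frac{1}{18893} = 2 \left(- \frac{24}{23}\right) \left(- \frac{21253}{23}\right) \frac{1}{18893} = \frac{1020144}{529} \cdot \frac{1}{18893} = \frac{1020144}{9994397} \approx 0.10207$)
$- n = \left(-1\right) \frac{1020144}{9994397} = - \frac{1020144}{9994397}$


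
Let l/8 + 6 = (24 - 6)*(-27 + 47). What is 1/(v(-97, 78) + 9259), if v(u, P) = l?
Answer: 1/12091 ≈ 8.2706e-5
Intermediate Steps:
l = 2832 (l = -48 + 8*((24 - 6)*(-27 + 47)) = -48 + 8*(18*20) = -48 + 8*360 = -48 + 2880 = 2832)
v(u, P) = 2832
1/(v(-97, 78) + 9259) = 1/(2832 + 9259) = 1/12091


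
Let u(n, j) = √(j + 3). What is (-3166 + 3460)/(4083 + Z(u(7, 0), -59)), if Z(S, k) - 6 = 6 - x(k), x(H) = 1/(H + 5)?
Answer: 15876/221131 ≈ 0.071795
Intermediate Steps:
x(H) = 1/(5 + H)
u(n, j) = √(3 + j)
Z(S, k) = 12 - 1/(5 + k) (Z(S, k) = 6 + (6 - 1/(5 + k)) = 12 - 1/(5 + k))
(-3166 + 3460)/(4083 + Z(u(7, 0), -59)) = (-3166 + 3460)/(4083 + (59 + 12*(-59))/(5 - 59)) = 294/(4083 + (59 - 708)/(-54)) = 294/(4083 - 1/54*(-649)) = 294/(4083 + 649/54) = 294/(221131/54) = 294*(54/221131) = 15876/221131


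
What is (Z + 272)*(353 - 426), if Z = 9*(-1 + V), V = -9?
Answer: -13286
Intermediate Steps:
Z = -90 (Z = 9*(-1 - 9) = 9*(-10) = -90)
(Z + 272)*(353 - 426) = (-90 + 272)*(353 - 426) = 182*(-73) = -13286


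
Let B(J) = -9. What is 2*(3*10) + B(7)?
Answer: 51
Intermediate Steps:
2*(3*10) + B(7) = 2*(3*10) - 9 = 2*30 - 9 = 60 - 9 = 51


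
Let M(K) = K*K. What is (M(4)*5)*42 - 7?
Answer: 3353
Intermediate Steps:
M(K) = K²
(M(4)*5)*42 - 7 = (4²*5)*42 - 7 = (16*5)*42 - 7 = 80*42 - 7 = 3360 - 7 = 3353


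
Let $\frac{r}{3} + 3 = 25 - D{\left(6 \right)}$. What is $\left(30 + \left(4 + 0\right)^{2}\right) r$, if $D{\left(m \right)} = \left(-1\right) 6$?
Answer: $3864$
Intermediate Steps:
$D{\left(m \right)} = -6$
$r = 84$ ($r = -9 + 3 \left(25 - -6\right) = -9 + 3 \left(25 + 6\right) = -9 + 3 \cdot 31 = -9 + 93 = 84$)
$\left(30 + \left(4 + 0\right)^{2}\right) r = \left(30 + \left(4 + 0\right)^{2}\right) 84 = \left(30 + 4^{2}\right) 84 = \left(30 + 16\right) 84 = 46 \cdot 84 = 3864$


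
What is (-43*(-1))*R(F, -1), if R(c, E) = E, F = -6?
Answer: -43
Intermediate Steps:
(-43*(-1))*R(F, -1) = -43*(-1)*(-1) = 43*(-1) = -43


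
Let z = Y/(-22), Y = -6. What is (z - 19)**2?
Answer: 42436/121 ≈ 350.71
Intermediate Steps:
z = 3/11 (z = -6/(-22) = -6*(-1/22) = 3/11 ≈ 0.27273)
(z - 19)**2 = (3/11 - 19)**2 = (-206/11)**2 = 42436/121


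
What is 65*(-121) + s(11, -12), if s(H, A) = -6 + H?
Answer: -7860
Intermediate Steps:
65*(-121) + s(11, -12) = 65*(-121) + (-6 + 11) = -7865 + 5 = -7860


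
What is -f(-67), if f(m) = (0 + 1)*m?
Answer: 67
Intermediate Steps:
f(m) = m (f(m) = 1*m = m)
-f(-67) = -1*(-67) = 67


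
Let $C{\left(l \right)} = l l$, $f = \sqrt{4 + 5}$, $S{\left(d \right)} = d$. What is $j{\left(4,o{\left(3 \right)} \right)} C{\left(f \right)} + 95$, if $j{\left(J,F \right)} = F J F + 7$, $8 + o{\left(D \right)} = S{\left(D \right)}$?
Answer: $1058$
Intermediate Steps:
$o{\left(D \right)} = -8 + D$
$f = 3$ ($f = \sqrt{9} = 3$)
$C{\left(l \right)} = l^{2}$
$j{\left(J,F \right)} = 7 + J F^{2}$ ($j{\left(J,F \right)} = J F^{2} + 7 = 7 + J F^{2}$)
$j{\left(4,o{\left(3 \right)} \right)} C{\left(f \right)} + 95 = \left(7 + 4 \left(-8 + 3\right)^{2}\right) 3^{2} + 95 = \left(7 + 4 \left(-5\right)^{2}\right) 9 + 95 = \left(7 + 4 \cdot 25\right) 9 + 95 = \left(7 + 100\right) 9 + 95 = 107 \cdot 9 + 95 = 963 + 95 = 1058$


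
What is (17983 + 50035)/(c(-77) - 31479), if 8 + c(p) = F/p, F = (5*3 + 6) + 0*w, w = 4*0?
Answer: -374099/173180 ≈ -2.1602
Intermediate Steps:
w = 0
F = 21 (F = (5*3 + 6) + 0*0 = (15 + 6) + 0 = 21 + 0 = 21)
c(p) = -8 + 21/p
(17983 + 50035)/(c(-77) - 31479) = (17983 + 50035)/((-8 + 21/(-77)) - 31479) = 68018/((-8 + 21*(-1/77)) - 31479) = 68018/((-8 - 3/11) - 31479) = 68018/(-91/11 - 31479) = 68018/(-346360/11) = 68018*(-11/346360) = -374099/173180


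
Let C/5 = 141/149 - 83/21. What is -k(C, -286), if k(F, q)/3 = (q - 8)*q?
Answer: -252252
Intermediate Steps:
C = -47030/3129 (C = 5*(141/149 - 83/21) = 5*(-9406/3129) = -47030/3129 ≈ -15.030)
k(F, q) = 3*q*(-8 + q) (k(F, q) = 3*((q - 8)*q) = 3*((-8 + q)*q) = 3*(q*(-8 + q)) = 3*q*(-8 + q))
-k(C, -286) = -3*(-286)*(-8 - 286) = -3*(-286)*(-294) = -1*252252 = -252252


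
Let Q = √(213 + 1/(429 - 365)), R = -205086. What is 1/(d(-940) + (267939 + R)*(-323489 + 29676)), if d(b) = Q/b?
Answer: -1044317847864345600/19285447448082038002541784767 + 7520*√13633/19285447448082038002541784767 ≈ -5.4151e-11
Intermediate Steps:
Q = √13633/8 (Q = √(213 + 1/64) = √(13633/64) = √13633/8 ≈ 14.595)
d(b) = √13633/(8*b) (d(b) = (√13633/8)/b = √13633/(8*b))
1/(d(-940) + (267939 + R)*(-323489 + 29676)) = 1/((⅛)*√13633/(-940) + (267939 - 205086)*(-323489 + 29676)) = 1/((⅛)*√13633*(-1/940) + 62853*(-293813)) = 1/(-√13633/7520 - 18467028489) = 1/(-18467028489 - √13633/7520)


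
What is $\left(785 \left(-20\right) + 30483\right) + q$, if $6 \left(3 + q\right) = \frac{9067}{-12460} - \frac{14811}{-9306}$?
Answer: $\frac{1713798487393}{115952760} \approx 14780.0$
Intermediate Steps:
$q = - \frac{331163687}{115952760}$ ($q = -3 + \frac{\frac{9067}{-12460} - \frac{14811}{-9306}}{6} = -3 + \frac{9067 \left(- \frac{1}{12460}\right) - - \frac{4937}{3102}}{6} = -3 + \frac{- \frac{9067}{12460} + \frac{4937}{3102}}{6} = -3 + \frac{1}{6} \cdot \frac{16694593}{19325460} = -3 + \frac{16694593}{115952760} = - \frac{331163687}{115952760} \approx -2.856$)
$\left(785 \left(-20\right) + 30483\right) + q = \left(785 \left(-20\right) + 30483\right) - \frac{331163687}{115952760} = \left(-15700 + 30483\right) - \frac{331163687}{115952760} = 14783 - \frac{331163687}{115952760} = \frac{1713798487393}{115952760}$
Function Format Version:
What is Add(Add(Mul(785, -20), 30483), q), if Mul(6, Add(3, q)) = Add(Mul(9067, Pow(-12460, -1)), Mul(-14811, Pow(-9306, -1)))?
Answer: Rational(1713798487393, 115952760) ≈ 14780.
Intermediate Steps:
q = Rational(-331163687, 115952760) (q = Add(-3, Mul(Rational(1, 6), Add(Mul(9067, Pow(-12460, -1)), Mul(-14811, Pow(-9306, -1))))) = Add(-3, Mul(Rational(1, 6), Add(Mul(9067, Rational(-1, 12460)), Mul(-14811, Rational(-1, 9306))))) = Add(-3, Mul(Rational(1, 6), Add(Rational(-9067, 12460), Rational(4937, 3102)))) = Add(-3, Mul(Rational(1, 6), Rational(16694593, 19325460))) = Add(-3, Rational(16694593, 115952760)) = Rational(-331163687, 115952760) ≈ -2.8560)
Add(Add(Mul(785, -20), 30483), q) = Add(Add(Mul(785, -20), 30483), Rational(-331163687, 115952760)) = Add(Add(-15700, 30483), Rational(-331163687, 115952760)) = Add(14783, Rational(-331163687, 115952760)) = Rational(1713798487393, 115952760)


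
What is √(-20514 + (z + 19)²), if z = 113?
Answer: I*√3090 ≈ 55.588*I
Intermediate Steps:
√(-20514 + (z + 19)²) = √(-20514 + (113 + 19)²) = √(-20514 + 132²) = √(-20514 + 17424) = √(-3090) = I*√3090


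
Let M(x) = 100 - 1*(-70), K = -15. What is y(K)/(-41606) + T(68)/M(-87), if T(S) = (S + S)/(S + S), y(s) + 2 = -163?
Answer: 17414/1768255 ≈ 0.0098481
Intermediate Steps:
y(s) = -165 (y(s) = -2 - 163 = -165)
T(S) = 1 (T(S) = (2*S)/((2*S)) = (2*S)*(1/(2*S)) = 1)
M(x) = 170 (M(x) = 100 + 70 = 170)
y(K)/(-41606) + T(68)/M(-87) = -165/(-41606) + 1/170 = -165*(-1/41606) + 1*(1/170) = 165/41606 + 1/170 = 17414/1768255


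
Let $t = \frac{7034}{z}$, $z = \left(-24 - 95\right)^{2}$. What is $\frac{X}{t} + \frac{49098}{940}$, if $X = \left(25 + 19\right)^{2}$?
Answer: $\frac{6529027393}{1652990} \approx 3949.8$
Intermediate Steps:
$z = 14161$ ($z = \left(-119\right)^{2} = 14161$)
$t = \frac{7034}{14161} \approx 0.49672$
$X = 1936$ ($X = 44^{2} = 1936$)
$\frac{X}{t} + \frac{49098}{940} = \frac{1936}{\frac{7034}{14161}} + \frac{49098}{940} = 1936 \cdot \frac{14161}{7034} + 49098 \cdot \frac{1}{940} = \frac{13707848}{3517} + \frac{24549}{470} = \frac{6529027393}{1652990}$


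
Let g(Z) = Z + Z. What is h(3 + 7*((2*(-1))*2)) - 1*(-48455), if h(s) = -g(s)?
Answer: 48505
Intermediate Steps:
g(Z) = 2*Z
h(s) = -2*s
h(3 + 7*((2*(-1))*2)) - 1*(-48455) = -2*(3 + 7*((2*(-1))*2)) - 1*(-48455) = -2*(3 + 7*(-2*2)) + 48455 = -2*(3 + 7*(-4)) + 48455 = -2*(3 - 28) + 48455 = -2*(-25) + 48455 = 50 + 48455 = 48505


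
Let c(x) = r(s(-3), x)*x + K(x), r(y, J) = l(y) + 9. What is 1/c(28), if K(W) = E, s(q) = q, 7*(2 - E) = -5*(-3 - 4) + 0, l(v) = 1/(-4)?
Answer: 1/242 ≈ 0.0041322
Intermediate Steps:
l(v) = -1/4 (l(v) = 1*(-1/4) = -1/4)
E = -3 (E = 2 - (-5*(-3 - 4) + 0)/7 = 2 - (-5*(-7) + 0)/7 = 2 - (35 + 0)/7 = 2 - 1/7*35 = 2 - 5 = -3)
r(y, J) = 35/4 (r(y, J) = -1/4 + 9 = 35/4)
K(W) = -3
c(x) = -3 + 35*x/4 (c(x) = 35*x/4 - 3 = -3 + 35*x/4)
1/c(28) = 1/(-3 + (35/4)*28) = 1/(-3 + 245) = 1/242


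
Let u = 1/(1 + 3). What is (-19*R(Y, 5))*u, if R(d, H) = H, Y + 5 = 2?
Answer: -95/4 ≈ -23.750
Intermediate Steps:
Y = -3 (Y = -5 + 2 = -3)
u = 1/4 ≈ 0.25000
(-19*R(Y, 5))*u = -19*5*(1/4) = -95*1/4 = -95/4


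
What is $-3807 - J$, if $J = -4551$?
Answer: $744$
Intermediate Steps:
$-3807 - J = -3807 - -4551 = -3807 + 4551 = 744$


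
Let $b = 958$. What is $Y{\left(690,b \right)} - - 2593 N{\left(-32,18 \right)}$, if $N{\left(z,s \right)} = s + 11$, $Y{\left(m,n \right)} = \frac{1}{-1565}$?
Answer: $\frac{117683304}{1565} \approx 75197.0$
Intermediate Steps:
$Y{\left(m,n \right)} = - \frac{1}{1565}$
$N{\left(z,s \right)} = 11 + s$
$Y{\left(690,b \right)} - - 2593 N{\left(-32,18 \right)} = - \frac{1}{1565} - - 2593 \left(11 + 18\right) = - \frac{1}{1565} - \left(-2593\right) 29 = - \frac{1}{1565} - -75197 = - \frac{1}{1565} + 75197 = \frac{117683304}{1565}$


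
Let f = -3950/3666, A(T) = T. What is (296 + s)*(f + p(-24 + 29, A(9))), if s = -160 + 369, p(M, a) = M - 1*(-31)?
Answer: 32326565/1833 ≈ 17636.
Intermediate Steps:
p(M, a) = 31 + M (p(M, a) = M + 31 = 31 + M)
f = -1975/1833 (f = -3950*1/3666 = -1975/1833 ≈ -1.0775)
s = 209
(296 + s)*(f + p(-24 + 29, A(9))) = (296 + 209)*(-1975/1833 + (31 + (-24 + 29))) = 505*(-1975/1833 + (31 + 5)) = 505*(-1975/1833 + 36) = 505*(64013/1833) = 32326565/1833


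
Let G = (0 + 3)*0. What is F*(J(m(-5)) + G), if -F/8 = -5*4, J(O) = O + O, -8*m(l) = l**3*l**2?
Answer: 125000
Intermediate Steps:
m(l) = -l**5/8 (m(l) = -l**3*l**2/8 = -l**5/8)
J(O) = 2*O
F = 160 (F = -(-40)*4 = -8*(-20) = 160)
G = 0 (G = 3*0 = 0)
F*(J(m(-5)) + G) = 160*(2*(-1/8*(-5)**5) + 0) = 160*(2*(-1/8*(-3125)) + 0) = 160*(2*(3125/8) + 0) = 160*(3125/4 + 0) = 160*(3125/4) = 125000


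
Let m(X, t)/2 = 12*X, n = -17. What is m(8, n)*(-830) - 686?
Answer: -160046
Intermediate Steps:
m(X, t) = 24*X (m(X, t) = 2*(12*X) = 24*X)
m(8, n)*(-830) - 686 = (24*8)*(-830) - 686 = 192*(-830) - 686 = -159360 - 686 = -160046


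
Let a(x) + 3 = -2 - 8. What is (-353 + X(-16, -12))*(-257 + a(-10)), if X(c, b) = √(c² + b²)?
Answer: 89910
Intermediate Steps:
a(x) = -13 (a(x) = -3 + (-2 - 8) = -3 - 10 = -13)
X(c, b) = √(b² + c²)
(-353 + X(-16, -12))*(-257 + a(-10)) = (-353 + √((-12)² + (-16)²))*(-257 - 13) = (-353 + √(144 + 256))*(-270) = (-353 + √400)*(-270) = (-353 + 20)*(-270) = -333*(-270) = 89910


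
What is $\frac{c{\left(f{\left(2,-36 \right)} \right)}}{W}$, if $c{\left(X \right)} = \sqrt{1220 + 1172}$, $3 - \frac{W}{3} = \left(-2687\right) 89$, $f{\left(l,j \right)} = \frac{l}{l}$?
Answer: $\frac{\sqrt{598}}{358719} \approx 6.817 \cdot 10^{-5}$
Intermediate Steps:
$f{\left(l,j \right)} = 1$
$W = 717438$ ($W = 9 - 3 \left(\left(-2687\right) 89\right) = 9 - -717429 = 9 + 717429 = 717438$)
$c{\left(X \right)} = 2 \sqrt{598}$ ($c{\left(X \right)} = \sqrt{2392} = 2 \sqrt{598}$)
$\frac{c{\left(f{\left(2,-36 \right)} \right)}}{W} = \frac{2 \sqrt{598}}{717438} = 2 \sqrt{598} \cdot \frac{1}{717438} = \frac{\sqrt{598}}{358719}$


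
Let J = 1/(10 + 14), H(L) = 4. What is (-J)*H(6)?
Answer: -⅙ ≈ -0.16667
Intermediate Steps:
J = 1/24 ≈ 0.041667
(-J)*H(6) = -1*1/24*4 = -1/24*4 = -⅙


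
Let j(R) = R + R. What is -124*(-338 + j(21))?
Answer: 36704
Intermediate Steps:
j(R) = 2*R
-124*(-338 + j(21)) = -124*(-338 + 2*21) = -124*(-338 + 42) = -124*(-296) = 36704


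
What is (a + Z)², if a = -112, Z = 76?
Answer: 1296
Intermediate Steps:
(a + Z)² = (-112 + 76)² = (-36)² = 1296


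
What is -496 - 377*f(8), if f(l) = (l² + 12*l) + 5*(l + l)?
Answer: -90976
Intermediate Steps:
f(l) = l² + 22*l (f(l) = (l² + 12*l) + 5*(2*l) = (l² + 12*l) + 10*l = l² + 22*l)
-496 - 377*f(8) = -496 - 3016*(22 + 8) = -496 - 3016*30 = -496 - 377*240 = -496 - 90480 = -90976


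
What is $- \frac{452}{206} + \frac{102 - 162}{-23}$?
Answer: $\frac{982}{2369} \approx 0.41452$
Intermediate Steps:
$- \frac{452}{206} + \frac{102 - 162}{-23} = \left(-452\right) \frac{1}{206} + \left(102 - 162\right) \left(- \frac{1}{23}\right) = - \frac{226}{103} - - \frac{60}{23} = - \frac{226}{103} + \frac{60}{23} = \frac{982}{2369}$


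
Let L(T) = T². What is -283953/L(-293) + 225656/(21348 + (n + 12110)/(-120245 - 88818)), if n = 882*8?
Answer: 1391370642140549/191574522733271 ≈ 7.2628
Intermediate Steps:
n = 7056
-283953/L(-293) + 225656/(21348 + (n + 12110)/(-120245 - 88818)) = -283953/((-293)²) + 225656/(21348 + (7056 + 12110)/(-120245 - 88818)) = -283953/85849 + 225656/(21348 + 19166/(-209063)) = -283953*1/85849 + 225656/(21348 + 19166*(-1/209063)) = -283953/85849 + 225656/(21348 - 19166/209063) = -283953/85849 + 225656/(4463057758/209063) = -283953/85849 + 225656*(209063/4463057758) = -283953/85849 + 23588160164/2231528879 = 1391370642140549/191574522733271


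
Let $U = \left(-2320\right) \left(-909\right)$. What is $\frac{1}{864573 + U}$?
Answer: $\frac{1}{2973453} \approx 3.3631 \cdot 10^{-7}$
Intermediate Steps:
$U = 2108880$
$\frac{1}{864573 + U} = \frac{1}{864573 + 2108880} = \frac{1}{2973453}$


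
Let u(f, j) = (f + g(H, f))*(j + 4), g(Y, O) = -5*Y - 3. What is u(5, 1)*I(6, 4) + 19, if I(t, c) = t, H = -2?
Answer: 379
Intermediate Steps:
g(Y, O) = -3 - 5*Y
u(f, j) = (4 + j)*(7 + f) (u(f, j) = (f + (-3 - 5*(-2)))*(j + 4) = (f + (-3 + 10))*(4 + j) = (f + 7)*(4 + j) = (7 + f)*(4 + j) = (4 + j)*(7 + f))
u(5, 1)*I(6, 4) + 19 = (28 + 4*5 + 7*1 + 5*1)*6 + 19 = (28 + 20 + 7 + 5)*6 + 19 = 60*6 + 19 = 360 + 19 = 379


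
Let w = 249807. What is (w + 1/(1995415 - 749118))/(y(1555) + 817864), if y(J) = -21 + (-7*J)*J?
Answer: -77833428670/5018941461651 ≈ -0.015508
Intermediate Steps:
y(J) = -21 - 7*J²
(w + 1/(1995415 - 749118))/(y(1555) + 817864) = (249807 + 1/(1995415 - 749118))/((-21 - 7*1555²) + 817864) = (249807 + 1/1246297)/((-21 - 7*2418025) + 817864) = (249807 + 1/1246297)/((-21 - 16926175) + 817864) = 311333714680/(1246297*(-16926196 + 817864)) = (311333714680/1246297)/(-16108332) = (311333714680/1246297)*(-1/16108332) = -77833428670/5018941461651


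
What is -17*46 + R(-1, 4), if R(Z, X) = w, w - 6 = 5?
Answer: -771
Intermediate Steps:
w = 11 (w = 6 + 5 = 11)
R(Z, X) = 11
-17*46 + R(-1, 4) = -17*46 + 11 = -782 + 11 = -771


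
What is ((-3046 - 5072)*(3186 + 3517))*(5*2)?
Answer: -544149540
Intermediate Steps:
((-3046 - 5072)*(3186 + 3517))*(5*2) = -8118*6703*10 = -54414954*10 = -544149540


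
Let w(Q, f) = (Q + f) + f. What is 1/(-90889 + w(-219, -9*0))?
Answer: -1/91108 ≈ -1.0976e-5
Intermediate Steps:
w(Q, f) = Q + 2*f
1/(-90889 + w(-219, -9*0)) = 1/(-90889 + (-219 + 2*(-9*0))) = 1/(-90889 + (-219 + 2*0)) = 1/(-90889 + (-219 + 0)) = 1/(-90889 - 219) = 1/(-91108) = -1/91108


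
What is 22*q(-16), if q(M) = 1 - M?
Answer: 374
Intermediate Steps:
22*q(-16) = 22*(1 - 1*(-16)) = 22*(1 + 16) = 22*17 = 374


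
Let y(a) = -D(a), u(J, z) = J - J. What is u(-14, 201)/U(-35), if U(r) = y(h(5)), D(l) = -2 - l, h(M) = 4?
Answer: 0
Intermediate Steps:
u(J, z) = 0
y(a) = 2 + a (y(a) = -(-2 - a) = 2 + a)
U(r) = 6 (U(r) = 2 + 4 = 6)
u(-14, 201)/U(-35) = 0/6 = 0*(⅙) = 0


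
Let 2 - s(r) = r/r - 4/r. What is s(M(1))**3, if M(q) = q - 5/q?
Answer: 0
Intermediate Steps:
M(q) = q - 5/q
s(r) = 1 + 4/r (s(r) = 2 - (r/r - 4/r) = 2 - (1 - 4/r) = 2 + (-1 + 4/r) = 1 + 4/r)
s(M(1))**3 = ((4 + (1 - 5/1))/(1 - 5/1))**3 = ((4 + (1 - 5*1))/(1 - 5*1))**3 = ((4 + (1 - 5))/(1 - 5))**3 = ((4 - 4)/(-4))**3 = (-1/4*0)**3 = 0**3 = 0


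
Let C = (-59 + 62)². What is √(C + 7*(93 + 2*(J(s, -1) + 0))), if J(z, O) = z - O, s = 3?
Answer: 2*√179 ≈ 26.758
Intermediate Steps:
C = 9 (C = 3² = 9)
√(C + 7*(93 + 2*(J(s, -1) + 0))) = √(9 + 7*(93 + 2*((3 - 1*(-1)) + 0))) = √(9 + 7*(93 + 2*((3 + 1) + 0))) = √(9 + 7*(93 + 2*(4 + 0))) = √(9 + 7*(93 + 2*4)) = √(9 + 7*(93 + 8)) = √(9 + 7*101) = √(9 + 707) = √716 = 2*√179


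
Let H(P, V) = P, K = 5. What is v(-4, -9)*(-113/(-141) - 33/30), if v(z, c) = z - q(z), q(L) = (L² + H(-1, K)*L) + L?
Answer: 842/141 ≈ 5.9716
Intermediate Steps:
q(L) = L² (q(L) = (L² - L) + L = L²)
v(z, c) = z - z²
v(-4, -9)*(-113/(-141) - 33/30) = (-4*(1 - 1*(-4)))*(-113/(-141) - 33/30) = (-4*(1 + 4))*(-113*(-1/141) - 33*1/30) = (-4*5)*(113/141 - 11/10) = -20*(-421/1410) = 842/141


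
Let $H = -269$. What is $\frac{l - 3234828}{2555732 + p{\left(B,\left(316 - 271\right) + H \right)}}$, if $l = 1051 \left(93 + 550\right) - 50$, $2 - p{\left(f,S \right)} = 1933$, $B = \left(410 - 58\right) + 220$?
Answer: $- \frac{2559085}{2553801} \approx -1.0021$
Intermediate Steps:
$B = 572$ ($B = 352 + 220 = 572$)
$p{\left(f,S \right)} = -1931$ ($p{\left(f,S \right)} = 2 - 1933 = -1931$)
$l = 675743$ ($l = 1051 \cdot 643 - 50 = 675793 - 50 = 675743$)
$\frac{l - 3234828}{2555732 + p{\left(B,\left(316 - 271\right) + H \right)}} = \frac{675743 - 3234828}{2555732 - 1931} = - \frac{2559085}{2553801}$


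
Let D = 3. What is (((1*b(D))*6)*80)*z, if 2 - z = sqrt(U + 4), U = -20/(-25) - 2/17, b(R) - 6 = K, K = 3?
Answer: 8640 - 864*sqrt(33830)/17 ≈ -707.94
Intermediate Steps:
b(R) = 9 (b(R) = 6 + 3 = 9)
U = 58/85 (U = -20*(-1/25) - 2*1/17 = 4/5 - 2/17 = 58/85 ≈ 0.68235)
z = 2 - sqrt(33830)/85 (z = 2 - sqrt(58/85 + 4) = 2 - sqrt(398/85) = 2 - sqrt(33830)/85 ≈ -0.16387)
(((1*b(D))*6)*80)*z = (((1*9)*6)*80)*(2 - sqrt(33830)/85) = ((9*6)*80)*(2 - sqrt(33830)/85) = (54*80)*(2 - sqrt(33830)/85) = 4320*(2 - sqrt(33830)/85) = 8640 - 864*sqrt(33830)/17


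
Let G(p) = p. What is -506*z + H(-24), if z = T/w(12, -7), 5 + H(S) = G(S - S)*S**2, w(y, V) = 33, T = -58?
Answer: 2653/3 ≈ 884.33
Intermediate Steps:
H(S) = -5 (H(S) = -5 + (S - S)*S**2 = -5 + 0*S**2 = -5 + 0 = -5)
z = -58/33 ≈ -1.7576
-506*z + H(-24) = -506*(-58/33) - 5 = 2668/3 - 5 = 2653/3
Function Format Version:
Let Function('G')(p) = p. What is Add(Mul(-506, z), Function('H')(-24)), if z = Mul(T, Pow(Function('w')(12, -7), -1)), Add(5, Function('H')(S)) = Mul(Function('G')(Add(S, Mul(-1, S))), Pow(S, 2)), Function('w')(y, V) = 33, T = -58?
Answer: Rational(2653, 3) ≈ 884.33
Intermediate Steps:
Function('H')(S) = -5 (Function('H')(S) = Add(-5, Mul(Add(S, Mul(-1, S)), Pow(S, 2))) = Add(-5, Mul(0, Pow(S, 2))) = Add(-5, 0) = -5)
z = Rational(-58, 33) (z = Mul(-58, Pow(33, -1)) = Mul(-58, Rational(1, 33)) = Rational(-58, 33) ≈ -1.7576)
Add(Mul(-506, z), Function('H')(-24)) = Add(Mul(-506, Rational(-58, 33)), -5) = Add(Rational(2668, 3), -5) = Rational(2653, 3)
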